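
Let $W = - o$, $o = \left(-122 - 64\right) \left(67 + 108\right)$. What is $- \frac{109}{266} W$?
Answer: $- \frac{253425}{19} \approx -13338.0$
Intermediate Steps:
$o = -32550$ ($o = \left(-186\right) 175 = -32550$)
$W = 32550$ ($W = \left(-1\right) \left(-32550\right) = 32550$)
$- \frac{109}{266} W = - \frac{109}{266} \cdot 32550 = \left(-109\right) \frac{1}{266} \cdot 32550 = \left(- \frac{109}{266}\right) 32550 = - \frac{253425}{19}$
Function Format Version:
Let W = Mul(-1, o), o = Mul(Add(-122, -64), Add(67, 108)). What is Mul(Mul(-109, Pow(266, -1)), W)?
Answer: Rational(-253425, 19) ≈ -13338.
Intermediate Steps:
o = -32550 (o = Mul(-186, 175) = -32550)
W = 32550 (W = Mul(-1, -32550) = 32550)
Mul(Mul(-109, Pow(266, -1)), W) = Mul(Mul(-109, Pow(266, -1)), 32550) = Mul(Mul(-109, Rational(1, 266)), 32550) = Mul(Rational(-109, 266), 32550) = Rational(-253425, 19)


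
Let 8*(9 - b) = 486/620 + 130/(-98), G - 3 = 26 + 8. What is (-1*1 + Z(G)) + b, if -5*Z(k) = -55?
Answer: 2317123/121520 ≈ 19.068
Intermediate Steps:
G = 37 (G = 3 + (26 + 8) = 3 + 34 = 37)
Z(k) = 11 (Z(k) = -⅕*(-55) = 11)
b = 1101923/121520 (b = 9 - (486/620 + 130/(-98))/8 = 9 - (486*(1/620) + 130*(-1/98))/8 = 9 - (243/310 - 65/49)/8 = 9 - ⅛*(-8243/15190) = 9 + 8243/121520 = 1101923/121520 ≈ 9.0678)
(-1*1 + Z(G)) + b = (-1*1 + 11) + 1101923/121520 = (-1 + 11) + 1101923/121520 = 10 + 1101923/121520 = 2317123/121520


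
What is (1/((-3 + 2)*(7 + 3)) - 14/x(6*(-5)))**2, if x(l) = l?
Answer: 121/900 ≈ 0.13444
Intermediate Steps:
(1/((-3 + 2)*(7 + 3)) - 14/x(6*(-5)))**2 = (1/((-3 + 2)*(7 + 3)) - 14/(6*(-5)))**2 = (1/(-1*10) - 14/(-30))**2 = (1/(-10) - 14*(-1/30))**2 = (1*(-1/10) + 7/15)**2 = (-1/10 + 7/15)**2 = (11/30)**2 = 121/900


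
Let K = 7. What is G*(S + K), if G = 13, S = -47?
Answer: -520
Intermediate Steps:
G*(S + K) = 13*(-47 + 7) = 13*(-40) = -520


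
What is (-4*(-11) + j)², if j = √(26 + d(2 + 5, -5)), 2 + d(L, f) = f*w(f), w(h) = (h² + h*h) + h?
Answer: (44 + I*√201)² ≈ 1735.0 + 1247.6*I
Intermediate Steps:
w(h) = h + 2*h² (w(h) = (h² + h²) + h = 2*h² + h = h + 2*h²)
d(L, f) = -2 + f²*(1 + 2*f) (d(L, f) = -2 + f*(f*(1 + 2*f)) = -2 + f²*(1 + 2*f))
j = I*√201 (j = √(26 + (-2 + (-5)²*(1 + 2*(-5)))) = √(26 + (-2 + 25*(1 - 10))) = √(26 + (-2 + 25*(-9))) = √(26 + (-2 - 225)) = √(26 - 227) = √(-201) = I*√201 ≈ 14.177*I)
(-4*(-11) + j)² = (-4*(-11) + I*√201)² = (44 + I*√201)²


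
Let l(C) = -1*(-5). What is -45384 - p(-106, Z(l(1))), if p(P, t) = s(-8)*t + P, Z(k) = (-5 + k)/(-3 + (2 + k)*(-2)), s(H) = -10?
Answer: -45278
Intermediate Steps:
l(C) = 5
Z(k) = (-5 + k)/(-7 - 2*k) (Z(k) = (-5 + k)/(-3 + (-4 - 2*k)) = (-5 + k)/(-7 - 2*k))
p(P, t) = P - 10*t (p(P, t) = -10*t + P = P - 10*t)
-45384 - p(-106, Z(l(1))) = -45384 - (-106 - 10*(5 - 1*5)/(7 + 2*5)) = -45384 - (-106 - 10*(5 - 5)/(7 + 10)) = -45384 - (-106 - 10*0/17) = -45384 - (-106 - 10*0) = -45384 - (-106 + 0) = -45384 - 1*(-106) = -45384 + 106 = -45278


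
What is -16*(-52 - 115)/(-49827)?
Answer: -2672/49827 ≈ -0.053626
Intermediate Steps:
-16*(-52 - 115)/(-49827) = -16*(-167)*(-1/49827) = 2672*(-1/49827) = -2672/49827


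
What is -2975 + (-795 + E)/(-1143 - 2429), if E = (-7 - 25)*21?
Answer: -10625233/3572 ≈ -2974.6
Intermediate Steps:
E = -672 (E = -32*21 = -672)
-2975 + (-795 + E)/(-1143 - 2429) = -2975 + (-795 - 672)/(-1143 - 2429) = -2975 - 1467/(-3572) = -2975 - 1467*(-1/3572) = -2975 + 1467/3572 = -10625233/3572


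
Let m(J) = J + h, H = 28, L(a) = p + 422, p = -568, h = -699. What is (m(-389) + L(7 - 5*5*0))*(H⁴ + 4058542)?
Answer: -5766726332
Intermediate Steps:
L(a) = -146 (L(a) = -568 + 422 = -146)
m(J) = -699 + J (m(J) = J - 699 = -699 + J)
(m(-389) + L(7 - 5*5*0))*(H⁴ + 4058542) = ((-699 - 389) - 146)*(28⁴ + 4058542) = (-1088 - 146)*(614656 + 4058542) = -1234*4673198 = -5766726332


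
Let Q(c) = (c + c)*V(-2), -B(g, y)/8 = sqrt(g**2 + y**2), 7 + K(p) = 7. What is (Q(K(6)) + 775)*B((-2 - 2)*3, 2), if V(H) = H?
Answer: -12400*sqrt(37) ≈ -75426.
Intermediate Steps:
K(p) = 0 (K(p) = -7 + 7 = 0)
B(g, y) = -8*sqrt(g**2 + y**2)
Q(c) = -4*c (Q(c) = (c + c)*(-2) = (2*c)*(-2) = -4*c)
(Q(K(6)) + 775)*B((-2 - 2)*3, 2) = (-4*0 + 775)*(-8*sqrt(((-2 - 2)*3)**2 + 2**2)) = (0 + 775)*(-8*sqrt((-4*3)**2 + 4)) = 775*(-8*sqrt((-12)**2 + 4)) = 775*(-8*sqrt(144 + 4)) = 775*(-16*sqrt(37)) = -12400*sqrt(37)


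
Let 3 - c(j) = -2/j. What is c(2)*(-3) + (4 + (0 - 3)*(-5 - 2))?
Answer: 13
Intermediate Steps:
c(j) = 3 + 2/j (c(j) = 3 - (-2)/j = 3 + 2/j)
c(2)*(-3) + (4 + (0 - 3)*(-5 - 2)) = (3 + 2/2)*(-3) + (4 + (0 - 3)*(-5 - 2)) = (3 + 2*(½))*(-3) + (4 - 3*(-7)) = (3 + 1)*(-3) + (4 + 21) = 4*(-3) + 25 = -12 + 25 = 13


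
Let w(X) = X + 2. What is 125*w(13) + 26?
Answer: 1901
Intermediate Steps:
w(X) = 2 + X
125*w(13) + 26 = 125*(2 + 13) + 26 = 125*15 + 26 = 1875 + 26 = 1901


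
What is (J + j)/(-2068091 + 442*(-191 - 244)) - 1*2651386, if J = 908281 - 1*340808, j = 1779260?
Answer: -5993091857079/2260361 ≈ -2.6514e+6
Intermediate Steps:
J = 567473 (J = 908281 - 340808 = 567473)
(J + j)/(-2068091 + 442*(-191 - 244)) - 1*2651386 = (567473 + 1779260)/(-2068091 + 442*(-191 - 244)) - 1*2651386 = 2346733/(-2068091 + 442*(-435)) - 2651386 = 2346733/(-2068091 - 192270) - 2651386 = 2346733/(-2260361) - 2651386 = 2346733*(-1/2260361) - 2651386 = -2346733/2260361 - 2651386 = -5993091857079/2260361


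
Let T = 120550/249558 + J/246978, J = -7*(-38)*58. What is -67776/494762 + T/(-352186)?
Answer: -61301550177508826623/447493723814633876082 ≈ -0.13699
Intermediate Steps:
J = 15428 (J = 266*58 = 15428)
T = 2801948227/5136277977 (T = 120550/249558 + 15428/246978 = 120550*(1/249558) + 15428*(1/246978) = 60275/124779 + 7714/123489 = 2801948227/5136277977 ≈ 0.54552)
-67776/494762 + T/(-352186) = -67776/494762 + (2801948227/5136277977)/(-352186) = -67776*1/494762 + (2801948227/5136277977)*(-1/352186) = -33888/247381 - 2801948227/1808925195607722 = -61301550177508826623/447493723814633876082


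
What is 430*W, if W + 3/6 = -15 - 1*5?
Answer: -8815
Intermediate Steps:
W = -41/2 (W = -½ + (-15 - 1*5) = -½ + (-15 - 5) = -½ - 20 = -41/2 ≈ -20.500)
430*W = 430*(-41/2) = -8815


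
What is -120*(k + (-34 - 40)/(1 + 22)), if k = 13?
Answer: -27000/23 ≈ -1173.9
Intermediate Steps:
-120*(k + (-34 - 40)/(1 + 22)) = -120*(13 + (-34 - 40)/(1 + 22)) = -120*(13 - 74/23) = -120*225/23 = -27000/23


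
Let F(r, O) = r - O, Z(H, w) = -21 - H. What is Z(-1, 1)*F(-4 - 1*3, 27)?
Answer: 680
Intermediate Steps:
Z(-1, 1)*F(-4 - 1*3, 27) = (-21 - 1*(-1))*((-4 - 1*3) - 1*27) = (-21 + 1)*((-4 - 3) - 27) = -20*(-7 - 27) = -20*(-34) = 680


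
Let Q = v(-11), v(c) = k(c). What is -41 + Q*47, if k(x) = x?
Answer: -558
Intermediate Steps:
v(c) = c
Q = -11
-41 + Q*47 = -41 - 11*47 = -41 - 517 = -558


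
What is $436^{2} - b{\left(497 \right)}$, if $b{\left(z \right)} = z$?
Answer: $189599$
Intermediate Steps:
$436^{2} - b{\left(497 \right)} = 436^{2} - 497 = 190096 - 497 = 189599$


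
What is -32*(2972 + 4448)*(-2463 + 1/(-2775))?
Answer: 324572217088/555 ≈ 5.8481e+8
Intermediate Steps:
-32*(2972 + 4448)*(-2463 + 1/(-2775)) = -237440*(-2463 - 1/2775) = -237440*(-6834826)/2775 = -32*(-10142881784/555) = 324572217088/555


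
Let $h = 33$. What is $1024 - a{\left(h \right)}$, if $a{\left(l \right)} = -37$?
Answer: $1061$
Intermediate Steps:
$1024 - a{\left(h \right)} = 1024 - -37 = 1024 + 37 = 1061$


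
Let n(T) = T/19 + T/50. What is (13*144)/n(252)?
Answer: 49400/483 ≈ 102.28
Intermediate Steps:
n(T) = 69*T/950 (n(T) = T*(1/19) + T*(1/50) = T/19 + T/50 = 69*T/950)
(13*144)/n(252) = (13*144)/(((69/950)*252)) = 1872/(8694/475) = 1872*(475/8694) = 49400/483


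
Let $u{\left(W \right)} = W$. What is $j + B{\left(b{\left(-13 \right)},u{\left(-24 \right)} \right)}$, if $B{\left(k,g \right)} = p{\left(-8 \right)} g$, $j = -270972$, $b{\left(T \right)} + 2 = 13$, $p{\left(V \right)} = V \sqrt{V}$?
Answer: $-270972 + 384 i \sqrt{2} \approx -2.7097 \cdot 10^{5} + 543.06 i$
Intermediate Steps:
$p{\left(V \right)} = V^{\frac{3}{2}}$
$b{\left(T \right)} = 11$ ($b{\left(T \right)} = -2 + 13 = 11$)
$B{\left(k,g \right)} = - 16 i g \sqrt{2}$ ($B{\left(k,g \right)} = \left(-8\right)^{\frac{3}{2}} g = - 16 i \sqrt{2} g = - 16 i g \sqrt{2}$)
$j + B{\left(b{\left(-13 \right)},u{\left(-24 \right)} \right)} = -270972 - 16 i \left(-24\right) \sqrt{2} = -270972 + 384 i \sqrt{2}$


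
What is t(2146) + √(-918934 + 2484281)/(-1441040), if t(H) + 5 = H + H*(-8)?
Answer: -15027 - √1565347/1441040 ≈ -15027.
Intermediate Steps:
t(H) = -5 - 7*H (t(H) = -5 + (H + H*(-8)) = -5 + (H - 8*H) = -5 - 7*H)
t(2146) + √(-918934 + 2484281)/(-1441040) = (-5 - 7*2146) + √(-918934 + 2484281)/(-1441040) = (-5 - 15022) + √1565347*(-1/1441040) = -15027 - √1565347/1441040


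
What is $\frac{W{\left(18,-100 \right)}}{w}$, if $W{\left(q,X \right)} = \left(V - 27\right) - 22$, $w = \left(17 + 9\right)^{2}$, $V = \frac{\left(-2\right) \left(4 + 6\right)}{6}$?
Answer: $- \frac{157}{2028} \approx -0.077416$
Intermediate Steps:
$V = - \frac{10}{3}$ ($V = \left(-2\right) 10 \cdot \frac{1}{6} = \left(-20\right) \frac{1}{6} = - \frac{10}{3} \approx -3.3333$)
$w = 676$ ($w = 26^{2} = 676$)
$W{\left(q,X \right)} = - \frac{157}{3}$ ($W{\left(q,X \right)} = \left(- \frac{10}{3} - 27\right) - 22 = - \frac{91}{3} - 22 = - \frac{157}{3}$)
$\frac{W{\left(18,-100 \right)}}{w} = - \frac{157}{3 \cdot 676} = \left(- \frac{157}{3}\right) \frac{1}{676} = - \frac{157}{2028}$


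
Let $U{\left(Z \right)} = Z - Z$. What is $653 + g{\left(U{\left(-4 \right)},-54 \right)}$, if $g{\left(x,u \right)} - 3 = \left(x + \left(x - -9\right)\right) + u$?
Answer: $611$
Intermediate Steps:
$U{\left(Z \right)} = 0$
$g{\left(x,u \right)} = 12 + u + 2 x$ ($g{\left(x,u \right)} = 3 + \left(\left(x + \left(x - -9\right)\right) + u\right) = 3 + \left(\left(x + \left(x + 9\right)\right) + u\right) = 3 + \left(\left(x + \left(9 + x\right)\right) + u\right) = 3 + \left(\left(9 + 2 x\right) + u\right) = 3 + \left(9 + u + 2 x\right) = 12 + u + 2 x$)
$653 + g{\left(U{\left(-4 \right)},-54 \right)} = 653 + \left(12 - 54 + 2 \cdot 0\right) = 653 + \left(12 - 54 + 0\right) = 653 - 42 = 611$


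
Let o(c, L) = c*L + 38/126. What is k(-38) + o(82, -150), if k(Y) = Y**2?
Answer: -683909/63 ≈ -10856.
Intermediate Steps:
o(c, L) = 19/63 + L*c (o(c, L) = L*c + 38*(1/126) = L*c + 19/63 = 19/63 + L*c)
k(-38) + o(82, -150) = (-38)**2 + (19/63 - 150*82) = 1444 + (19/63 - 12300) = 1444 - 774881/63 = -683909/63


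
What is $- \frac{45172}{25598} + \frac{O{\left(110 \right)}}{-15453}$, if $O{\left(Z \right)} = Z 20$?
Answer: $- \frac{377179258}{197782947} \approx -1.907$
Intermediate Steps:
$O{\left(Z \right)} = 20 Z$
$- \frac{45172}{25598} + \frac{O{\left(110 \right)}}{-15453} = - \frac{45172}{25598} + \frac{20 \cdot 110}{-15453} = \left(-45172\right) \frac{1}{25598} + 2200 \left(- \frac{1}{15453}\right) = - \frac{22586}{12799} - \frac{2200}{15453} = - \frac{377179258}{197782947}$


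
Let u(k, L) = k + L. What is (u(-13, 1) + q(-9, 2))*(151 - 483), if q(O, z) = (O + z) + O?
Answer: 9296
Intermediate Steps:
u(k, L) = L + k
q(O, z) = z + 2*O
(u(-13, 1) + q(-9, 2))*(151 - 483) = ((1 - 13) + (2 + 2*(-9)))*(151 - 483) = (-12 + (2 - 18))*(-332) = (-12 - 16)*(-332) = -28*(-332) = 9296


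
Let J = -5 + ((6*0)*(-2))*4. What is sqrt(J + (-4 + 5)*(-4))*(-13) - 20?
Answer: -20 - 39*I ≈ -20.0 - 39.0*I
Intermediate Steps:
J = -5 (J = -5 + (0*(-2))*4 = -5 + 0*4 = -5 + 0 = -5)
sqrt(J + (-4 + 5)*(-4))*(-13) - 20 = sqrt(-5 + (-4 + 5)*(-4))*(-13) - 20 = sqrt(-5 + 1*(-4))*(-13) - 20 = sqrt(-5 - 4)*(-13) - 20 = sqrt(-9)*(-13) - 20 = (3*I)*(-13) - 20 = -39*I - 20 = -20 - 39*I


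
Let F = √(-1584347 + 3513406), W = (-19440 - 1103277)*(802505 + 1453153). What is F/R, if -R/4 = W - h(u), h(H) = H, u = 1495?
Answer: √1929059/10129862337124 ≈ 1.3711e-10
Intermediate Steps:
W = -2532465582786 (W = -1122717*2255658 = -2532465582786)
R = 10129862337124 (R = -4*(-2532465582786 - 1*1495) = -4*(-2532465582786 - 1495) = -4*(-2532465584281) = 10129862337124)
F = √1929059 ≈ 1388.9
F/R = √1929059/10129862337124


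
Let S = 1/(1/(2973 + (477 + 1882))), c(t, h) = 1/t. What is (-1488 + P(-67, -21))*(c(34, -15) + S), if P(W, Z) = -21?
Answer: -273565101/34 ≈ -8.0460e+6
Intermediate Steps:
S = 5332 (S = 1/(1/(2973 + 2359)) = 1/(1/5332) = 5332)
(-1488 + P(-67, -21))*(c(34, -15) + S) = (-1488 - 21)*(1/34 + 5332) = -1509*(1/34 + 5332) = -1509*181289/34 = -273565101/34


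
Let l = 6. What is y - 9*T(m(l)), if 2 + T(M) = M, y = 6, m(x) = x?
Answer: -30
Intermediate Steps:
T(M) = -2 + M
y - 9*T(m(l)) = 6 - 9*(-2 + 6) = 6 - 9*4 = 6 - 36 = -30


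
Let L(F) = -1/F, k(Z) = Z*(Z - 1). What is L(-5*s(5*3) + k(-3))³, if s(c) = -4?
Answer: -1/32768 ≈ -3.0518e-5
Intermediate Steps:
k(Z) = Z*(-1 + Z)
L(-5*s(5*3) + k(-3))³ = (-1/(-5*(-4) - 3*(-1 - 3)))³ = (-1/(20 - 3*(-4)))³ = (-1/(20 + 12))³ = (-1/32)³ = -1/32768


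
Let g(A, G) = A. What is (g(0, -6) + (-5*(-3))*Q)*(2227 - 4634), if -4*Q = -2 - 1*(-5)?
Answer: 108315/4 ≈ 27079.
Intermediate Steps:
Q = -¾ (Q = -(-2 - 1*(-5))/4 = -(-2 + 5)/4 = -¼*3 = -¾ ≈ -0.75000)
(g(0, -6) + (-5*(-3))*Q)*(2227 - 4634) = (0 - 5*(-3)*(-¾))*(2227 - 4634) = (0 + 15*(-¾))*(-2407) = (0 - 45/4)*(-2407) = -45/4*(-2407) = 108315/4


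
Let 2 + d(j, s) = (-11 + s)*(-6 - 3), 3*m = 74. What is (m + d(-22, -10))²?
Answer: 403225/9 ≈ 44803.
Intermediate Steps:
m = 74/3 (m = (⅓)*74 = 74/3 ≈ 24.667)
d(j, s) = 97 - 9*s (d(j, s) = -2 + (-11 + s)*(-6 - 3) = -2 + (-11 + s)*(-9) = -2 + (99 - 9*s) = 97 - 9*s)
(m + d(-22, -10))² = (74/3 + (97 - 9*(-10)))² = (74/3 + (97 + 90))² = (74/3 + 187)² = (635/3)² = 403225/9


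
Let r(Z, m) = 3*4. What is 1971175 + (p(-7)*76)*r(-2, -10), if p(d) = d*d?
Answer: 2015863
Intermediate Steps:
r(Z, m) = 12
p(d) = d**2
1971175 + (p(-7)*76)*r(-2, -10) = 1971175 + ((-7)**2*76)*12 = 1971175 + (49*76)*12 = 1971175 + 3724*12 = 1971175 + 44688 = 2015863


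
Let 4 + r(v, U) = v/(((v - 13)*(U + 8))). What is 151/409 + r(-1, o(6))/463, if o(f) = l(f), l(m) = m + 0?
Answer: 13382701/37115932 ≈ 0.36056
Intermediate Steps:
l(m) = m
o(f) = f
r(v, U) = -4 + v/((-13 + v)*(8 + U)) (r(v, U) = -4 + v/(((v - 13)*(U + 8))) = -4 + v/(((-13 + v)*(8 + U))) = -4 + v*(1/((-13 + v)*(8 + U))) = -4 + v/((-13 + v)*(8 + U)))
151/409 + r(-1, o(6))/463 = 151/409 + ((416 - 31*(-1) + 52*6 - 4*6*(-1))/(-104 - 13*6 + 8*(-1) + 6*(-1)))/463 = 151*(1/409) + ((416 + 31 + 312 + 24)/(-104 - 78 - 8 - 6))*(1/463) = 151/409 + (783/(-196))*(1/463) = 151/409 - 1/196*783*(1/463) = 151/409 - 783/196*1/463 = 151/409 - 783/90748 = 13382701/37115932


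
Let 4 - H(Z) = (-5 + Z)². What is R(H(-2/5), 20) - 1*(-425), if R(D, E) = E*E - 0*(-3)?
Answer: 825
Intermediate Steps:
H(Z) = 4 - (-5 + Z)²
R(D, E) = E² (R(D, E) = E² - 1*0 = E² + 0 = E²)
R(H(-2/5), 20) - 1*(-425) = 20² - 1*(-425) = 400 + 425 = 825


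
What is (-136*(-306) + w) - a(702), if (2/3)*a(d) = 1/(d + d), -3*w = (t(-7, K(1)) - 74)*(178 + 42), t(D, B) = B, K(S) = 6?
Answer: 43620095/936 ≈ 46603.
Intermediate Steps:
w = 14960/3 (w = -(6 - 74)*(178 + 42)/3 = -(-68)*220/3 = -⅓*(-14960) = 14960/3 ≈ 4986.7)
a(d) = 3/(4*d) (a(d) = 3/(2*(d + d)) = 3/(2*((2*d))) = 3*(1/(2*d))/2 = 3/(4*d))
(-136*(-306) + w) - a(702) = (-136*(-306) + 14960/3) - 3/(4*702) = (41616 + 14960/3) - 3/(4*702) = 139808/3 - 1*1/936 = 139808/3 - 1/936 = 43620095/936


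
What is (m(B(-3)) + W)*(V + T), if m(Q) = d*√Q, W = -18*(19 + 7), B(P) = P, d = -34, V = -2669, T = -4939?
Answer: 3560544 + 258672*I*√3 ≈ 3.5605e+6 + 4.4803e+5*I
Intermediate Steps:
W = -468 (W = -18*26 = -468)
m(Q) = -34*√Q
(m(B(-3)) + W)*(V + T) = (-34*I*√3 - 468)*(-2669 - 4939) = (-34*I*√3 - 468)*(-7608) = (-468 - 34*I*√3)*(-7608) = 3560544 + 258672*I*√3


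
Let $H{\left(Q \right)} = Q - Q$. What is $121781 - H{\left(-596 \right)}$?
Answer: $121781$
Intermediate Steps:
$H{\left(Q \right)} = 0$
$121781 - H{\left(-596 \right)} = 121781 - 0 = 121781 + 0 = 121781$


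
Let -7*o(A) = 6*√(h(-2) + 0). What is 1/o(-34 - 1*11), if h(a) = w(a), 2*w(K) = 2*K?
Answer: 7*I*√2/12 ≈ 0.82496*I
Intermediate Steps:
w(K) = K (w(K) = (2*K)/2 = K)
h(a) = a
o(A) = -6*I*√2/7 (o(A) = -6*√(-2 + 0)/7 = -6*√(-2)/7 = -6*I*√2/7)
1/o(-34 - 1*11) = 1/(-6*I*√2/7) = 7*I*√2/12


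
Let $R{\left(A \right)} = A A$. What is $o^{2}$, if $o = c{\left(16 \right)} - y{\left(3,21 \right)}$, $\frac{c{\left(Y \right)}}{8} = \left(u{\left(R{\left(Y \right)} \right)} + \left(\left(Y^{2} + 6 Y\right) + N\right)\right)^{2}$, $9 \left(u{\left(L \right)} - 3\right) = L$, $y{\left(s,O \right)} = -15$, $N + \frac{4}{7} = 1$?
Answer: $\frac{21892913572299422689}{15752961} \approx 1.3898 \cdot 10^{12}$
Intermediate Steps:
$N = \frac{3}{7}$ ($N = - \frac{4}{7} + 1 = \frac{3}{7} \approx 0.42857$)
$R{\left(A \right)} = A^{2}$
$u{\left(L \right)} = 3 + \frac{L}{9}$
$c{\left(Y \right)} = 8 \left(\frac{24}{7} + 6 Y + \frac{10 Y^{2}}{9}\right)^{2}$ ($c{\left(Y \right)} = 8 \left(\left(3 + \frac{Y^{2}}{9}\right) + \left(\left(Y^{2} + 6 Y\right) + \frac{3}{7}\right)\right)^{2} = 8 \left(\left(3 + \frac{Y^{2}}{9}\right) + \left(\frac{3}{7} + Y^{2} + 6 Y\right)\right)^{2} = 8 \left(\frac{24}{7} + 6 Y + \frac{10 Y^{2}}{9}\right)^{2}$)
$o = \frac{4678986383}{3969}$ ($o = \frac{32 \left(108 + 35 \cdot 16^{2} + 189 \cdot 16\right)^{2}}{3969} - -15 = \frac{32 \left(108 + 35 \cdot 256 + 3024\right)^{2}}{3969} + 15 = \frac{32 \left(108 + 8960 + 3024\right)^{2}}{3969} + 15 = \frac{32 \cdot 12092^{2}}{3969} + 15 = \frac{32}{3969} \cdot 146216464 + 15 = \frac{4678926848}{3969} + 15 = \frac{4678986383}{3969} \approx 1.1789 \cdot 10^{6}$)
$o^{2} = \left(\frac{4678986383}{3969}\right)^{2} = \frac{21892913572299422689}{15752961}$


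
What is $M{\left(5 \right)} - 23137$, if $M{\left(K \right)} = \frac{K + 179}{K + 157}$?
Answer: $- \frac{1874005}{81} \approx -23136.0$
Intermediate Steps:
$M{\left(K \right)} = \frac{179 + K}{157 + K}$
$M{\left(5 \right)} - 23137 = \frac{179 + 5}{157 + 5} - 23137 = \frac{1}{162} \cdot 184 - 23137 = \frac{92}{81} - 23137 = - \frac{1874005}{81}$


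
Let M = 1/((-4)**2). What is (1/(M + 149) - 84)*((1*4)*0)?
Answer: 0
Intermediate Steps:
M = 1/16 ≈ 0.062500
(1/(M + 149) - 84)*((1*4)*0) = (1/(1/16 + 149) - 84)*((1*4)*0) = (1/(2385/16) - 84)*(4*0) = (16/2385 - 84)*0 = -200324/2385*0 = 0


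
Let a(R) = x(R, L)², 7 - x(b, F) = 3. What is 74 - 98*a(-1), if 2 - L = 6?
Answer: -1494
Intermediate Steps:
L = -4 (L = 2 - 1*6 = 2 - 6 = -4)
x(b, F) = 4 (x(b, F) = 7 - 1*3 = 7 - 3 = 4)
a(R) = 16 (a(R) = 4² = 16)
74 - 98*a(-1) = 74 - 98*16 = 74 - 1568 = -1494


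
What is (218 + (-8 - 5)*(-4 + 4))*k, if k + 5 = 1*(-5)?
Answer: -2180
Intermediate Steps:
k = -10 (k = -5 + 1*(-5) = -5 - 5 = -10)
(218 + (-8 - 5)*(-4 + 4))*k = (218 + (-8 - 5)*(-4 + 4))*(-10) = (218 - 13*0)*(-10) = (218 + 0)*(-10) = 218*(-10) = -2180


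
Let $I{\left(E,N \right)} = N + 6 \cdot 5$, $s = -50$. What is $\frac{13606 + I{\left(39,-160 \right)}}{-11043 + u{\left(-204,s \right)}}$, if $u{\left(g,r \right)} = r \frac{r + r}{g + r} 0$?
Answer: $- \frac{4492}{3681} \approx -1.2203$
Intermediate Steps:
$I{\left(E,N \right)} = 30 + N$ ($I{\left(E,N \right)} = N + 30 = 30 + N$)
$u{\left(g,r \right)} = 0$ ($u{\left(g,r \right)} = r \frac{2 r}{g + r} 0 = \frac{2 r^{2}}{g + r} 0 = 0$)
$\frac{13606 + I{\left(39,-160 \right)}}{-11043 + u{\left(-204,s \right)}} = \frac{13606 + \left(30 - 160\right)}{-11043 + 0} = \frac{13606 - 130}{-11043} = 13476 \left(- \frac{1}{11043}\right) = - \frac{4492}{3681}$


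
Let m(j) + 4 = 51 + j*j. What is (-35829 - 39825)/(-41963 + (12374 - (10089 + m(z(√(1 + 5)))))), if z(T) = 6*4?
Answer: 75654/40301 ≈ 1.8772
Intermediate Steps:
z(T) = 24
m(j) = 47 + j² (m(j) = -4 + (51 + j*j) = -4 + (51 + j²) = 47 + j²)
(-35829 - 39825)/(-41963 + (12374 - (10089 + m(z(√(1 + 5)))))) = (-35829 - 39825)/(-41963 + (12374 - (10089 + (47 + 24²)))) = -75654/(-41963 + (12374 - (10089 + (47 + 576)))) = -75654/(-41963 + (12374 - (10089 + 623))) = -75654/(-41963 + (12374 - 1*10712)) = -75654/(-41963 + (12374 - 10712)) = -75654/(-41963 + 1662) = -75654/(-40301) = -75654*(-1/40301) = 75654/40301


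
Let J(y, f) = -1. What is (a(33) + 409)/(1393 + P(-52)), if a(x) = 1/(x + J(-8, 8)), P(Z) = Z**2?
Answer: 13089/131104 ≈ 0.099837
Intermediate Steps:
a(x) = 1/(-1 + x) (a(x) = 1/(x - 1) = 1/(-1 + x))
(a(33) + 409)/(1393 + P(-52)) = (1/(-1 + 33) + 409)/(1393 + (-52)**2) = (1/32 + 409)/(1393 + 2704) = (1/32 + 409)/4097 = (13089/32)*(1/4097) = 13089/131104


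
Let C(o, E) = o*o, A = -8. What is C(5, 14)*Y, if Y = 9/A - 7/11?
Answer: -3875/88 ≈ -44.034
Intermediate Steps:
C(o, E) = o²
Y = -155/88 (Y = 9/(-8) - 7/11 = 9*(-⅛) - 7*1/11 = -9/8 - 7/11 = -155/88 ≈ -1.7614)
C(5, 14)*Y = 5²*(-155/88) = 25*(-155/88) = -3875/88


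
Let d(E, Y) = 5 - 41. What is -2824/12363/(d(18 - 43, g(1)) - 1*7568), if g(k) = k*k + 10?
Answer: 706/23502063 ≈ 3.0040e-5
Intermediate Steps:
g(k) = 10 + k² (g(k) = k² + 10 = 10 + k²)
d(E, Y) = -36
-2824/12363/(d(18 - 43, g(1)) - 1*7568) = -2824/12363/(-36 - 1*7568) = -2824*(1/12363)/(-36 - 7568) = -2824/(12363*(-7604)) = -2824*(-1)/(12363*7604) = -1*(-706/23502063) = 706/23502063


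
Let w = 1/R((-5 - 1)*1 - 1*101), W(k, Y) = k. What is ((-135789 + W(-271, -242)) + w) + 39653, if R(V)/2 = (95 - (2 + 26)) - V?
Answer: -33549635/348 ≈ -96407.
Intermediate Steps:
R(V) = 134 - 2*V (R(V) = 2*((95 - (2 + 26)) - V) = 2*((95 - 1*28) - V) = 2*((95 - 28) - V) = 2*(67 - V) = 134 - 2*V)
w = 1/348 (w = 1/(134 - 2*((-5 - 1)*1 - 1*101)) = 1/(134 - 2*(-6*1 - 101)) = 1/(134 - 2*(-6 - 101)) = 1/(134 - 2*(-107)) = 1/(134 + 214) = 1/348 ≈ 0.0028736)
((-135789 + W(-271, -242)) + w) + 39653 = ((-135789 - 271) + 1/348) + 39653 = (-136060 + 1/348) + 39653 = -47348879/348 + 39653 = -33549635/348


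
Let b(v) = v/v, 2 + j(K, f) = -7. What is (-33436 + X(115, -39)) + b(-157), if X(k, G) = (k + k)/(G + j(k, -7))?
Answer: -802555/24 ≈ -33440.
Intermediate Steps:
j(K, f) = -9 (j(K, f) = -2 - 7 = -9)
b(v) = 1
X(k, G) = 2*k/(-9 + G) (X(k, G) = (k + k)/(G - 9) = (2*k)/(-9 + G) = 2*k/(-9 + G))
(-33436 + X(115, -39)) + b(-157) = (-33436 + 2*115/(-9 - 39)) + 1 = (-33436 + 2*115/(-48)) + 1 = (-33436 + 2*115*(-1/48)) + 1 = (-33436 - 115/24) + 1 = -802579/24 + 1 = -802555/24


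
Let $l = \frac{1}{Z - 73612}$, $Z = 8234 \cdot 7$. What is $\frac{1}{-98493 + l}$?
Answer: $- \frac{15974}{1573327183} \approx -1.0153 \cdot 10^{-5}$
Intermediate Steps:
$Z = 57638$
$l = - \frac{1}{15974}$ ($l = \frac{1}{57638 - 73612} = \frac{1}{-15974} = - \frac{1}{15974} \approx -6.2602 \cdot 10^{-5}$)
$\frac{1}{-98493 + l} = \frac{1}{-98493 - \frac{1}{15974}} = \frac{1}{- \frac{1573327183}{15974}} = - \frac{15974}{1573327183}$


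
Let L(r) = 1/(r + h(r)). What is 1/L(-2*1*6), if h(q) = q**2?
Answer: 132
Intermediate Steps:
L(r) = 1/(r + r**2)
1/L(-2*1*6) = 1/(1/(((-2*1*6))*(1 - 2*1*6))) = 1/(1/(((-2*6))*(1 - 2*6))) = 1/(1/((-12)*(1 - 12))) = 1/(-1/12/(-11)) = 1/(-1/12*(-1/11)) = 1/(1/132) = 132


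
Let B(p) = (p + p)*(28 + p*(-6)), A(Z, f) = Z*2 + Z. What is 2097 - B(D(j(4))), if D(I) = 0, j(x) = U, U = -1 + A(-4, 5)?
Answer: 2097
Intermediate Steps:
A(Z, f) = 3*Z (A(Z, f) = 2*Z + Z = 3*Z)
U = -13 (U = -1 + 3*(-4) = -1 - 12 = -13)
j(x) = -13
B(p) = 2*p*(28 - 6*p) (B(p) = (2*p)*(28 - 6*p) = 2*p*(28 - 6*p))
2097 - B(D(j(4))) = 2097 - 4*0*(14 - 3*0) = 2097 - 4*0*(14 + 0) = 2097 - 4*0*14 = 2097 - 1*0 = 2097 + 0 = 2097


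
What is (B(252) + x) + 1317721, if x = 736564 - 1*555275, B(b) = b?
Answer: 1499262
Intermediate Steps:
x = 181289 (x = 736564 - 555275 = 181289)
(B(252) + x) + 1317721 = (252 + 181289) + 1317721 = 181541 + 1317721 = 1499262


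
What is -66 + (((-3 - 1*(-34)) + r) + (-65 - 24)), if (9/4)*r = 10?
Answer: -1076/9 ≈ -119.56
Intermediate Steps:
r = 40/9 (r = (4/9)*10 = 40/9 ≈ 4.4444)
-66 + (((-3 - 1*(-34)) + r) + (-65 - 24)) = -66 + (((-3 - 1*(-34)) + 40/9) + (-65 - 24)) = -66 + (((-3 + 34) + 40/9) - 89) = -66 + ((31 + 40/9) - 89) = -66 + (319/9 - 89) = -66 - 482/9 = -1076/9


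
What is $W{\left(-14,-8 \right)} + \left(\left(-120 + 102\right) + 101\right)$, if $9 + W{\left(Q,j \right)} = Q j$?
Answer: $186$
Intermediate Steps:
$W{\left(Q,j \right)} = -9 + Q j$
$W{\left(-14,-8 \right)} + \left(\left(-120 + 102\right) + 101\right) = \left(-9 - -112\right) + \left(\left(-120 + 102\right) + 101\right) = \left(-9 + 112\right) + \left(-18 + 101\right) = 103 + 83 = 186$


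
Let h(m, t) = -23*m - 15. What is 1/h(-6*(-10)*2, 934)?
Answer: -1/2775 ≈ -0.00036036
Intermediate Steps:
h(m, t) = -15 - 23*m
1/h(-6*(-10)*2, 934) = 1/(-15 - 23*(-6*(-10))*2) = 1/(-15 - 1380*2) = 1/(-15 - 23*120) = 1/(-15 - 2760) = 1/(-2775) = -1/2775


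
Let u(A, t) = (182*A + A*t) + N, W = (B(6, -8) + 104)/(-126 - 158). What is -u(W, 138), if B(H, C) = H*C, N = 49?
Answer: 1001/71 ≈ 14.099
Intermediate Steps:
B(H, C) = C*H
W = -14/71 (W = (-8*6 + 104)/(-126 - 158) = (-48 + 104)/(-284) = 56*(-1/284) = -14/71 ≈ -0.19718)
u(A, t) = 49 + 182*A + A*t (u(A, t) = (182*A + A*t) + 49 = 49 + 182*A + A*t)
-u(W, 138) = -(49 + 182*(-14/71) - 14/71*138) = -(49 - 2548/71 - 1932/71) = -1*(-1001/71) = 1001/71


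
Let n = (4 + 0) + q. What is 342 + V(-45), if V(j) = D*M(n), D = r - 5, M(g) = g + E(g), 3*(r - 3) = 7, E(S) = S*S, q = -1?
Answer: 346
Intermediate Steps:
n = 3 (n = (4 + 0) - 1 = 4 - 1 = 3)
E(S) = S²
r = 16/3 (r = 3 + (⅓)*7 = 3 + 7/3 = 16/3 ≈ 5.3333)
M(g) = g + g²
D = ⅓ (D = 16/3 - 5 = ⅓ ≈ 0.33333)
V(j) = 4 (V(j) = (3*(1 + 3))/3 = (3*4)/3 = (⅓)*12 = 4)
342 + V(-45) = 342 + 4 = 346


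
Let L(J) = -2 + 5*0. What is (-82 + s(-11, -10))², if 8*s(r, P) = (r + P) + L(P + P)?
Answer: 461041/64 ≈ 7203.8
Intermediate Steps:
L(J) = -2 (L(J) = -2 + 0 = -2)
s(r, P) = -¼ + P/8 + r/8 (s(r, P) = ((r + P) - 2)/8 = ((P + r) - 2)/8 = (-2 + P + r)/8 = -¼ + P/8 + r/8)
(-82 + s(-11, -10))² = (-82 + (-¼ + (⅛)*(-10) + (⅛)*(-11)))² = (-82 + (-¼ - 5/4 - 11/8))² = (-82 - 23/8)² = (-679/8)² = 461041/64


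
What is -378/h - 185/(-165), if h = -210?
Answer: 482/165 ≈ 2.9212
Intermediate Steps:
-378/h - 185/(-165) = -378/(-210) - 185/(-165) = -378*(-1/210) - 185*(-1/165) = 9/5 + 37/33 = 482/165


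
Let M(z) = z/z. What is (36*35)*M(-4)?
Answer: 1260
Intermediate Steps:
M(z) = 1
(36*35)*M(-4) = (36*35)*1 = 1260*1 = 1260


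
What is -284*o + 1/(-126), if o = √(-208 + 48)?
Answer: -1/126 - 1136*I*√10 ≈ -0.0079365 - 3592.3*I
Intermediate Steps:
o = 4*I*√10 (o = √(-160) = 4*I*√10 ≈ 12.649*I)
-284*o + 1/(-126) = -1136*I*√10 + 1/(-126) = -1136*I*√10 - 1/126 = -1/126 - 1136*I*√10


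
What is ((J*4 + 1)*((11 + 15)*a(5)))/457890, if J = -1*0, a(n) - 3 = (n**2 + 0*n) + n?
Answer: 143/76315 ≈ 0.0018738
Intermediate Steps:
a(n) = 3 + n + n**2 (a(n) = 3 + ((n**2 + 0*n) + n) = 3 + ((n**2 + 0) + n) = 3 + (n**2 + n) = 3 + (n + n**2) = 3 + n + n**2)
J = 0
((J*4 + 1)*((11 + 15)*a(5)))/457890 = ((0*4 + 1)*((11 + 15)*(3 + 5 + 5**2)))/457890 = ((0 + 1)*(26*(3 + 5 + 25)))*(1/457890) = (1*(26*33))*(1/457890) = (1*858)*(1/457890) = 858*(1/457890) = 143/76315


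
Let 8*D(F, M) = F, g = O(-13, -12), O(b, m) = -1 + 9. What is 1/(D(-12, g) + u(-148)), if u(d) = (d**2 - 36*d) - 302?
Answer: 2/53857 ≈ 3.7135e-5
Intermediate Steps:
O(b, m) = 8
u(d) = -302 + d**2 - 36*d
g = 8
D(F, M) = F/8
1/(D(-12, g) + u(-148)) = 1/((1/8)*(-12) + (-302 + (-148)**2 - 36*(-148))) = 1/(-3/2 + (-302 + 21904 + 5328)) = 1/(-3/2 + 26930) = 1/(53857/2) = 2/53857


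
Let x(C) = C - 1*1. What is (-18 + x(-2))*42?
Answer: -882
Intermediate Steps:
x(C) = -1 + C (x(C) = C - 1 = -1 + C)
(-18 + x(-2))*42 = (-18 + (-1 - 2))*42 = (-18 - 3)*42 = -21*42 = -882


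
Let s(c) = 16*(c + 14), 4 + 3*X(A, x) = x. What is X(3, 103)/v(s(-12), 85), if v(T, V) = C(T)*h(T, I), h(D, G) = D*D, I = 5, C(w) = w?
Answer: 33/32768 ≈ 0.0010071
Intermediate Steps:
X(A, x) = -4/3 + x/3
s(c) = 224 + 16*c (s(c) = 16*(14 + c) = 224 + 16*c)
h(D, G) = D²
v(T, V) = T³ (v(T, V) = T*T² = T³)
X(3, 103)/v(s(-12), 85) = (-4/3 + (⅓)*103)/((224 + 16*(-12))³) = (-4/3 + 103/3)/((224 - 192)³) = 33/(32³) = 33/32768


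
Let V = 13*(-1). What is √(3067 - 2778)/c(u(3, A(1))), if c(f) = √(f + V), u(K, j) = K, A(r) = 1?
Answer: -17*I*√10/10 ≈ -5.3759*I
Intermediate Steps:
V = -13
c(f) = √(-13 + f) (c(f) = √(f - 13) = √(-13 + f))
√(3067 - 2778)/c(u(3, A(1))) = √(3067 - 2778)/(√(-13 + 3)) = √289/(√(-10)) = 17/((I*√10)) = 17*(-I*√10/10) = -17*I*√10/10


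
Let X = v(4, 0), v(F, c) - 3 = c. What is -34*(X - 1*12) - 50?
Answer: 256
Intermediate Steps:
v(F, c) = 3 + c
X = 3 (X = 3 + 0 = 3)
-34*(X - 1*12) - 50 = -34*(3 - 1*12) - 50 = -34*(3 - 12) - 50 = -34*(-9) - 50 = 306 - 50 = 256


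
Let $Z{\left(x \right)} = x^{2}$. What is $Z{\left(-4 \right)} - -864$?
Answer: $880$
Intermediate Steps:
$Z{\left(-4 \right)} - -864 = \left(-4\right)^{2} - -864 = 16 + 864 = 880$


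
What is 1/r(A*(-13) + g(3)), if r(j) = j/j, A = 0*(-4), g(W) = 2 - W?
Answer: 1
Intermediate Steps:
A = 0
r(j) = 1
1/r(A*(-13) + g(3)) = 1/1 = 1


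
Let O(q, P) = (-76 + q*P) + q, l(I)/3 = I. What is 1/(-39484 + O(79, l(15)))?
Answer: -1/35926 ≈ -2.7835e-5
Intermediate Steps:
l(I) = 3*I
O(q, P) = -76 + q + P*q (O(q, P) = (-76 + P*q) + q = -76 + q + P*q)
1/(-39484 + O(79, l(15))) = 1/(-39484 + (-76 + 79 + (3*15)*79)) = 1/(-39484 + (-76 + 79 + 45*79)) = 1/(-39484 + (-76 + 79 + 3555)) = 1/(-39484 + 3558) = 1/(-35926) = -1/35926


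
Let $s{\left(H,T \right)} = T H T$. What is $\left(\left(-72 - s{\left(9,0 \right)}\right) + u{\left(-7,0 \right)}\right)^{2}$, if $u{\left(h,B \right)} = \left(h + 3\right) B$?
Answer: $5184$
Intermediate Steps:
$u{\left(h,B \right)} = B \left(3 + h\right)$ ($u{\left(h,B \right)} = \left(3 + h\right) B = B \left(3 + h\right)$)
$s{\left(H,T \right)} = H T^{2}$ ($s{\left(H,T \right)} = H T T = H T^{2}$)
$\left(\left(-72 - s{\left(9,0 \right)}\right) + u{\left(-7,0 \right)}\right)^{2} = \left(\left(-72 - 9 \cdot 0^{2}\right) + 0 \left(3 - 7\right)\right)^{2} = \left(\left(-72 - 9 \cdot 0\right) + 0 \left(-4\right)\right)^{2} = \left(\left(-72 - 0\right) + 0\right)^{2} = \left(\left(-72 + 0\right) + 0\right)^{2} = \left(-72 + 0\right)^{2} = \left(-72\right)^{2} = 5184$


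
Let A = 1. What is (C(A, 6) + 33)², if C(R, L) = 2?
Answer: 1225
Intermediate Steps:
(C(A, 6) + 33)² = (2 + 33)² = 35² = 1225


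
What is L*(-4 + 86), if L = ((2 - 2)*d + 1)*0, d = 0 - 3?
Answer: 0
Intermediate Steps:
d = -3
L = 0 (L = ((2 - 2)*(-3) + 1)*0 = (0*(-3) + 1)*0 = (0 + 1)*0 = 1*0 = 0)
L*(-4 + 86) = 0*(-4 + 86) = 0*82 = 0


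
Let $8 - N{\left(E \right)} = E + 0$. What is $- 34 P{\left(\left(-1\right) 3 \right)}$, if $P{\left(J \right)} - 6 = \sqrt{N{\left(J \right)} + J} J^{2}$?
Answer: $-204 - 612 \sqrt{2} \approx -1069.5$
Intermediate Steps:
$N{\left(E \right)} = 8 - E$ ($N{\left(E \right)} = 8 - \left(E + 0\right) = 8 - E$)
$P{\left(J \right)} = 6 + 2 \sqrt{2} J^{2}$ ($P{\left(J \right)} = 6 + \sqrt{\left(8 - J\right) + J} J^{2} = 6 + \sqrt{8} J^{2} = 6 + 2 \sqrt{2} J^{2}$)
$- 34 P{\left(\left(-1\right) 3 \right)} = - 34 \left(6 + 2 \sqrt{2} \left(\left(-1\right) 3\right)^{2}\right) = - 34 \left(6 + 2 \sqrt{2} \left(-3\right)^{2}\right) = - 34 \left(6 + 2 \sqrt{2} \cdot 9\right) = - 34 \left(6 + 18 \sqrt{2}\right) = -204 - 612 \sqrt{2}$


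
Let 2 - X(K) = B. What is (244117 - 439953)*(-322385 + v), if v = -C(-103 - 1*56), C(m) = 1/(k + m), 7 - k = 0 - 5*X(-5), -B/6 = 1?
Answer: 1767768439121/28 ≈ 6.3135e+10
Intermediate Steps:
B = -6 (B = -6*1 = -6)
X(K) = 8 (X(K) = 2 - 1*(-6) = 2 + 6 = 8)
k = 47 (k = 7 - (0 - 5*8) = 7 - (0 - 40) = 7 - 1*(-40) = 7 + 40 = 47)
C(m) = 1/(47 + m)
v = 1/112 (v = -1/(47 + (-103 - 1*56)) = -1/(47 + (-103 - 56)) = -1/(47 - 159) = -1/(-112) = -1*(-1/112) = 1/112 ≈ 0.0089286)
(244117 - 439953)*(-322385 + v) = (244117 - 439953)*(-322385 + 1/112) = -195836*(-36107119/112) = 1767768439121/28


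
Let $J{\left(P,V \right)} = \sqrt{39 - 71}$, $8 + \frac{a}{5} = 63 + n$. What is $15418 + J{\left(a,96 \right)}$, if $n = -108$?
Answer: $15418 + 4 i \sqrt{2} \approx 15418.0 + 5.6569 i$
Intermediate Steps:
$a = -265$ ($a = -40 + 5 \left(63 - 108\right) = -40 + 5 \left(-45\right) = -40 - 225 = -265$)
$J{\left(P,V \right)} = 4 i \sqrt{2}$ ($J{\left(P,V \right)} = \sqrt{-32} = 4 i \sqrt{2}$)
$15418 + J{\left(a,96 \right)} = 15418 + 4 i \sqrt{2}$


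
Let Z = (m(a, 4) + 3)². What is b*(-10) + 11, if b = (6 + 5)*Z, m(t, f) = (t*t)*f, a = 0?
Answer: -979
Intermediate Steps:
m(t, f) = f*t² (m(t, f) = t²*f = f*t²)
Z = 9 (Z = (4*0² + 3)² = (4*0 + 3)² = (0 + 3)² = 3² = 9)
b = 99 (b = (6 + 5)*9 = 11*9 = 99)
b*(-10) + 11 = 99*(-10) + 11 = -990 + 11 = -979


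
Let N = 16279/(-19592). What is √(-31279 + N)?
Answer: I*√3001663121406/9796 ≈ 176.86*I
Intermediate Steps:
N = -16279/19592 (N = 16279*(-1/19592) = -16279/19592 ≈ -0.83090)
√(-31279 + N) = √(-31279 - 16279/19592) = √(-612834447/19592) = I*√3001663121406/9796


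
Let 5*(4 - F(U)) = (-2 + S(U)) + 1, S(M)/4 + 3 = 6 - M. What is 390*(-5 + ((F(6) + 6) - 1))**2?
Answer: 84942/5 ≈ 16988.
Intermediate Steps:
S(M) = 12 - 4*M (S(M) = -12 + 4*(6 - M) = -12 + (24 - 4*M) = 12 - 4*M)
F(U) = 9/5 + 4*U/5 (F(U) = 4 - ((-2 + (12 - 4*U)) + 1)/5 = 4 - ((10 - 4*U) + 1)/5 = 4 - (11 - 4*U)/5 = 4 + (-11/5 + 4*U/5) = 9/5 + 4*U/5)
390*(-5 + ((F(6) + 6) - 1))**2 = 390*(-5 + (((9/5 + (4/5)*6) + 6) - 1))**2 = 390*(-5 + (((9/5 + 24/5) + 6) - 1))**2 = 390*(-5 + ((33/5 + 6) - 1))**2 = 390*(-5 + (63/5 - 1))**2 = 390*(-5 + 58/5)**2 = 390*(33/5)**2 = 390*(1089/25) = 84942/5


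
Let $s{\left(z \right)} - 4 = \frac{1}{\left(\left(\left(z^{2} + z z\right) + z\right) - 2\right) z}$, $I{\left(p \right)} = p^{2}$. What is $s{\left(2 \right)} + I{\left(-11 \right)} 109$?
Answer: $\frac{211089}{16} \approx 13193.0$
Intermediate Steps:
$s{\left(z \right)} = 4 + \frac{1}{z \left(-2 + z + 2 z^{2}\right)}$ ($s{\left(z \right)} = 4 + \frac{1}{\left(\left(\left(z^{2} + z z\right) + z\right) - 2\right) z} = 4 + \frac{1}{\left(\left(\left(z^{2} + z^{2}\right) + z\right) - 2\right) z} = 4 + \frac{1}{\left(\left(2 z^{2} + z\right) - 2\right) z} = 4 + \frac{1}{\left(\left(z + 2 z^{2}\right) - 2\right) z} = 4 + \frac{1}{\left(-2 + z + 2 z^{2}\right) z} = 4 + \frac{1}{z \left(-2 + z + 2 z^{2}\right)}$)
$s{\left(2 \right)} + I{\left(-11 \right)} 109 = \frac{1 - 16 + 4 \cdot 2^{2} + 8 \cdot 2^{3}}{2 \left(-2 + 2 + 2 \cdot 2^{2}\right)} + \left(-11\right)^{2} \cdot 109 = \frac{1 - 16 + 4 \cdot 4 + 8 \cdot 8}{2 \left(-2 + 2 + 2 \cdot 4\right)} + 121 \cdot 109 = \frac{1 - 16 + 16 + 64}{2 \left(-2 + 2 + 8\right)} + 13189 = \frac{1}{2} \cdot \frac{1}{8} \cdot 65 + 13189 = \frac{65}{16} + 13189 = \frac{211089}{16}$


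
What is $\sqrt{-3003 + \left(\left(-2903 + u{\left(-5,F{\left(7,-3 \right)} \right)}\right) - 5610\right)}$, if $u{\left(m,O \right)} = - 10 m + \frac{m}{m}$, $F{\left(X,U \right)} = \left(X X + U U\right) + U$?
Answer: $i \sqrt{11465} \approx 107.07 i$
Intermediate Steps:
$F{\left(X,U \right)} = U + U^{2} + X^{2}$ ($F{\left(X,U \right)} = \left(X^{2} + U^{2}\right) + U = \left(U^{2} + X^{2}\right) + U = U + U^{2} + X^{2}$)
$u{\left(m,O \right)} = 1 - 10 m$ ($u{\left(m,O \right)} = - 10 m + 1 = 1 - 10 m$)
$\sqrt{-3003 + \left(\left(-2903 + u{\left(-5,F{\left(7,-3 \right)} \right)}\right) - 5610\right)} = \sqrt{-3003 + \left(\left(-2903 + \left(1 - -50\right)\right) - 5610\right)} = \sqrt{-3003 + \left(\left(-2903 + \left(1 + 50\right)\right) - 5610\right)} = \sqrt{-3003 + \left(\left(-2903 + 51\right) - 5610\right)} = \sqrt{-3003 - 8462} = \sqrt{-11465} = i \sqrt{11465}$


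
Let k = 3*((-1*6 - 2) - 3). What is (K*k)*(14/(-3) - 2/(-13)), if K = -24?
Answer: -46464/13 ≈ -3574.2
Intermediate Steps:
k = -33 (k = 3*((-6 - 2) - 3) = 3*(-8 - 3) = 3*(-11) = -33)
(K*k)*(14/(-3) - 2/(-13)) = (-24*(-33))*(14/(-3) - 2/(-13)) = 792*(14*(-⅓) - 2*(-1/13)) = 792*(-14/3 + 2/13) = 792*(-176/39) = -46464/13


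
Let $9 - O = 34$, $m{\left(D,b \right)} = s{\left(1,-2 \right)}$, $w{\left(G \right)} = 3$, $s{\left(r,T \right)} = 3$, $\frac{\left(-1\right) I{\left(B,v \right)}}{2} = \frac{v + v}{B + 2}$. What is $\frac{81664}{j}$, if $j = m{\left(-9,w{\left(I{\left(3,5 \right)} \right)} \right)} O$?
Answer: $- \frac{81664}{75} \approx -1088.9$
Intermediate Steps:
$I{\left(B,v \right)} = - \frac{4 v}{2 + B}$ ($I{\left(B,v \right)} = - 2 \frac{v + v}{B + 2} = - 2 \frac{2 v}{2 + B} = - \frac{4 v}{2 + B}$)
$m{\left(D,b \right)} = 3$
$O = -25$ ($O = 9 - 34 = -25$)
$j = -75$ ($j = 3 \left(-25\right) = -75$)
$\frac{81664}{j} = \frac{81664}{-75} = 81664 \left(- \frac{1}{75}\right) = - \frac{81664}{75}$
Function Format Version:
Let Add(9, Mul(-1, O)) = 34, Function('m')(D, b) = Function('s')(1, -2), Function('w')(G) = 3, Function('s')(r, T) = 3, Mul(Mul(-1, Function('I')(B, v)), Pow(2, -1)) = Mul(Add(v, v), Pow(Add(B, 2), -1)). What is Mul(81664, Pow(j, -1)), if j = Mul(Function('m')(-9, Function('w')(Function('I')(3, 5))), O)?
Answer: Rational(-81664, 75) ≈ -1088.9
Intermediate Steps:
Function('I')(B, v) = Mul(-4, v, Pow(Add(2, B), -1)) (Function('I')(B, v) = Mul(-2, Mul(Add(v, v), Pow(Add(B, 2), -1))) = Mul(-2, Mul(Mul(2, v), Pow(Add(2, B), -1))) = Mul(-2, Mul(2, v, Pow(Add(2, B), -1))) = Mul(-4, v, Pow(Add(2, B), -1)))
Function('m')(D, b) = 3
O = -25 (O = Add(9, Mul(-1, 34)) = Add(9, -34) = -25)
j = -75 (j = Mul(3, -25) = -75)
Mul(81664, Pow(j, -1)) = Mul(81664, Pow(-75, -1)) = Mul(81664, Rational(-1, 75)) = Rational(-81664, 75)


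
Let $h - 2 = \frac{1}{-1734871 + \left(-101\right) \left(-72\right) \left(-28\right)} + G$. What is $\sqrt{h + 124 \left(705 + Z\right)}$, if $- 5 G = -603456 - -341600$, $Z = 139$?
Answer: $\frac{\sqrt{14751840652189756195}}{9692435} \approx 396.27$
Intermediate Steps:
$G = \frac{261856}{5}$ ($G = - \frac{-603456 - -341600}{5} = - \frac{-603456 + 341600}{5} = \left(- \frac{1}{5}\right) \left(-261856\right) = \frac{261856}{5} \approx 52371.0$)
$h = \frac{507623836737}{9692435}$ ($h = 2 + \left(\frac{1}{-1734871 + \left(-101\right) \left(-72\right) \left(-28\right)} + \frac{261856}{5}\right) = 2 + \left(\frac{1}{-1734871 + 7272 \left(-28\right)} + \frac{261856}{5}\right) = 2 + \left(\frac{1}{-1734871 - 203616} + \frac{261856}{5}\right) = 2 + \left(\frac{1}{-1938487} + \frac{261856}{5}\right) = 2 + \left(- \frac{1}{1938487} + \frac{261856}{5}\right) = 2 + \frac{507604451867}{9692435} = \frac{507623836737}{9692435} \approx 52373.0$)
$\sqrt{h + 124 \left(705 + Z\right)} = \sqrt{\frac{507623836737}{9692435} + 124 \left(705 + 139\right)} = \sqrt{\frac{507623836737}{9692435} + 124 \cdot 844} = \sqrt{\frac{507623836737}{9692435} + 104656} = \sqrt{\frac{1521995314097}{9692435}} = \frac{\sqrt{14751840652189756195}}{9692435}$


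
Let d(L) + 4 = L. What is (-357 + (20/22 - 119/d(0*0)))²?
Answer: 206180881/1936 ≈ 1.0650e+5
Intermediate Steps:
d(L) = -4 + L
(-357 + (20/22 - 119/d(0*0)))² = (-357 + (20/22 - 119/(-4 + 0*0)))² = (-357 + (20*(1/22) - 119/(-4 + 0)))² = (-357 + (10/11 - 119/(-4)))² = (-357 + (10/11 - 119*(-¼)))² = (-357 + (10/11 + 119/4))² = (-357 + 1349/44)² = (-14359/44)² = 206180881/1936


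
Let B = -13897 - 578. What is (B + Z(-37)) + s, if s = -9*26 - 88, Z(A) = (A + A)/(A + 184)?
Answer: -2175233/147 ≈ -14798.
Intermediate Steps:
B = -14475
Z(A) = 2*A/(184 + A) (Z(A) = (2*A)/(184 + A) = 2*A/(184 + A))
s = -322 (s = -234 - 88 = -322)
(B + Z(-37)) + s = (-14475 + 2*(-37)/(184 - 37)) - 322 = (-14475 + 2*(-37)/147) - 322 = (-14475 + 2*(-37)*(1/147)) - 322 = (-14475 - 74/147) - 322 = -2127899/147 - 322 = -2175233/147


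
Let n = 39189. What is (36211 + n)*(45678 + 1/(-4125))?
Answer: 568279994984/165 ≈ 3.4441e+9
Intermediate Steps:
(36211 + n)*(45678 + 1/(-4125)) = (36211 + 39189)*(45678 + 1/(-4125)) = 75400*(45678 - 1/4125) = 75400*(188421749/4125) = 568279994984/165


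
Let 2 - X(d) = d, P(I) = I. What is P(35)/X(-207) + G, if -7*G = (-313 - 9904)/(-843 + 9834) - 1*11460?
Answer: 3077005984/1879119 ≈ 1637.5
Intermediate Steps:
X(d) = 2 - d
G = 14721011/8991 (G = -((-313 - 9904)/(-843 + 9834) - 1*11460)/7 = -(-10217/8991 - 11460)/7 = -1/7*(-103047077/8991) = 14721011/8991 ≈ 1637.3)
P(35)/X(-207) + G = 35/(2 - 1*(-207)) + 14721011/8991 = 35/(2 + 207) + 14721011/8991 = 35/209 + 14721011/8991 = 3077005984/1879119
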